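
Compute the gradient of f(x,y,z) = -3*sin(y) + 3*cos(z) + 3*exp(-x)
(-3*exp(-x), -3*cos(y), -3*sin(z))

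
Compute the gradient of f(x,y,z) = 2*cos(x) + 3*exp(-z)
(-2*sin(x), 0, -3*exp(-z))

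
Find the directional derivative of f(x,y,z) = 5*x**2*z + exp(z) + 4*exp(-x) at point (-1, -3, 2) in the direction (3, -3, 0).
2*sqrt(2)*(-5 - E)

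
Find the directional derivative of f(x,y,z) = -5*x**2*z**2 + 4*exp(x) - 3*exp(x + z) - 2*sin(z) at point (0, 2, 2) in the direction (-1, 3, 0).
sqrt(10)*(-4 + 3*exp(2))/10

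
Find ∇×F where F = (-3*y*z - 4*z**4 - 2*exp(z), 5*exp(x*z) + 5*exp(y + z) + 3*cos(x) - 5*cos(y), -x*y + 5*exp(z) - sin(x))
(-5*x*exp(x*z) - x - 5*exp(y + z), -2*y - 16*z**3 - 2*exp(z) + cos(x), 5*z*exp(x*z) + 3*z - 3*sin(x))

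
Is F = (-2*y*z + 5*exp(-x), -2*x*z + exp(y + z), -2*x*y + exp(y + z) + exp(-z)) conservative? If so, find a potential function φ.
Yes, F is conservative. φ = -2*x*y*z + exp(y + z) - exp(-z) - 5*exp(-x)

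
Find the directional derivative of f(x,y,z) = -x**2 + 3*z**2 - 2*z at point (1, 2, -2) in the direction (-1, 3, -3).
44*sqrt(19)/19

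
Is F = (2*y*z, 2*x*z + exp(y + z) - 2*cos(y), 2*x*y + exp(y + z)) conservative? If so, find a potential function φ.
Yes, F is conservative. φ = 2*x*y*z + exp(y + z) - 2*sin(y)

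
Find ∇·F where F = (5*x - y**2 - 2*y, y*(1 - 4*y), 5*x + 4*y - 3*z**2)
-8*y - 6*z + 6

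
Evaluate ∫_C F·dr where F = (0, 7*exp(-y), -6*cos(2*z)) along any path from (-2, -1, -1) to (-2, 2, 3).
-3*sin(2) - 7*exp(-2) - 3*sin(6) + 7*E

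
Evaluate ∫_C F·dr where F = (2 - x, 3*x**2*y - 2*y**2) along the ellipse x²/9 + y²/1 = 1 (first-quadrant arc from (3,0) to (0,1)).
55/12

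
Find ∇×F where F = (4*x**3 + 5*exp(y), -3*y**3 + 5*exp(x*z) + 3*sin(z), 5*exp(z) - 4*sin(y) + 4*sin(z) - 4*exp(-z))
(-5*x*exp(x*z) - 4*cos(y) - 3*cos(z), 0, 5*z*exp(x*z) - 5*exp(y))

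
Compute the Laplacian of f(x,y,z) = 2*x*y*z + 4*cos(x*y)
-4*(x**2 + y**2)*cos(x*y)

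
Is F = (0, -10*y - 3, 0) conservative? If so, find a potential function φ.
Yes, F is conservative. φ = y*(-5*y - 3)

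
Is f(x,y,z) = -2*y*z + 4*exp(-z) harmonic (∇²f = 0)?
No, ∇²f = 4*exp(-z)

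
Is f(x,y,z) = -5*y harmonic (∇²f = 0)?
Yes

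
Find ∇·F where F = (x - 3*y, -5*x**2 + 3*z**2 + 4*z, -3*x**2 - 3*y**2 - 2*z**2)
1 - 4*z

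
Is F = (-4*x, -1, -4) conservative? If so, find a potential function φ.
Yes, F is conservative. φ = -2*x**2 - y - 4*z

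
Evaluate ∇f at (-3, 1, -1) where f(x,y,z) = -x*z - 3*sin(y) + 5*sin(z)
(1, -3*cos(1), 5*cos(1) + 3)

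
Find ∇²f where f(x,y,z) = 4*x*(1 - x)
-8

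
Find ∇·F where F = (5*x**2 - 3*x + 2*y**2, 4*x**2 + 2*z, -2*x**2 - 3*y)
10*x - 3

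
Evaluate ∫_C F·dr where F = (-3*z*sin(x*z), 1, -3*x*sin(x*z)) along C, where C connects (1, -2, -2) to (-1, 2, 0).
7 - 3*cos(2)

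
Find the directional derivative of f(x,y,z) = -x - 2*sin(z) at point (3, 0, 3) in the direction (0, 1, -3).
3*sqrt(10)*cos(3)/5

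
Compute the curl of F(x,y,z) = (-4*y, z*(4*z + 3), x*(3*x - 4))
(-8*z - 3, 4 - 6*x, 4)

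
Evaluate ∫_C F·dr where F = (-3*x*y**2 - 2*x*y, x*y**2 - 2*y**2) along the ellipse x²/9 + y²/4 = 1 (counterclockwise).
6*pi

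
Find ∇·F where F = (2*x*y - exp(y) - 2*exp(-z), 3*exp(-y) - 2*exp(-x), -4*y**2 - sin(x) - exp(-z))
2*y + exp(-z) - 3*exp(-y)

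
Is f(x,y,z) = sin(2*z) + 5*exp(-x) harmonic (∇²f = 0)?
No, ∇²f = -4*sin(2*z) + 5*exp(-x)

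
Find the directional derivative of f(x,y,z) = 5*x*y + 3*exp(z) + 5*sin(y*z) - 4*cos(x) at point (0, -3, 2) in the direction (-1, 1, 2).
sqrt(6)*(-20*cos(6) + 15 + 6*exp(2))/6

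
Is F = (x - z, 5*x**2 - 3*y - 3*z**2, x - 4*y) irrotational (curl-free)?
No, ∇×F = (6*z - 4, -2, 10*x)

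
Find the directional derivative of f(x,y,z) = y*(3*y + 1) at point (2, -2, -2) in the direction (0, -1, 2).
11*sqrt(5)/5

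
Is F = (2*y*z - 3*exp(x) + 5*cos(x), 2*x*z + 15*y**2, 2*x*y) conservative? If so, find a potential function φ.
Yes, F is conservative. φ = 2*x*y*z + 5*y**3 - 3*exp(x) + 5*sin(x)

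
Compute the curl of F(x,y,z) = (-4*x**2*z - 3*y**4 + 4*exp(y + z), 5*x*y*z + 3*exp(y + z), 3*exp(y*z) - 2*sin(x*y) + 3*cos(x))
(-5*x*y - 2*x*cos(x*y) + 3*z*exp(y*z) - 3*exp(y + z), -4*x**2 + 2*y*cos(x*y) + 4*exp(y + z) + 3*sin(x), 12*y**3 + 5*y*z - 4*exp(y + z))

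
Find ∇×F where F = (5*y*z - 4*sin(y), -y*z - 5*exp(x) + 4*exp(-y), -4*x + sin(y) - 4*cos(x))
(y + cos(y), 5*y - 4*sin(x) + 4, -5*z - 5*exp(x) + 4*cos(y))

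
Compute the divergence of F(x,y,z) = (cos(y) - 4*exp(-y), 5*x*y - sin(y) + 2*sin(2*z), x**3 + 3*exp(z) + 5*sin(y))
5*x + 3*exp(z) - cos(y)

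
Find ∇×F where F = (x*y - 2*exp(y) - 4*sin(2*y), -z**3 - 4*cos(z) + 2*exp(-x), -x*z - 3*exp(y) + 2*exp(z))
(3*z**2 - 3*exp(y) - 4*sin(z), z, -x + 2*exp(y) + 8*cos(2*y) - 2*exp(-x))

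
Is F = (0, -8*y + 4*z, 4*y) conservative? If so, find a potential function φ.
Yes, F is conservative. φ = 4*y*(-y + z)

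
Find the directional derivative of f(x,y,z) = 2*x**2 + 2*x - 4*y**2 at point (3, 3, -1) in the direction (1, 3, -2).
-29*sqrt(14)/7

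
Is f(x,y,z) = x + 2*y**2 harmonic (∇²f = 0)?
No, ∇²f = 4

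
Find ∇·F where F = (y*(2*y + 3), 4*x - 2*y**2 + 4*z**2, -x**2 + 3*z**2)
-4*y + 6*z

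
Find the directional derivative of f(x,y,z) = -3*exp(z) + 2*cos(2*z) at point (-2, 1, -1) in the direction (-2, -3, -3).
3*sqrt(22)*(-4*E*sin(2) + 3)*exp(-1)/22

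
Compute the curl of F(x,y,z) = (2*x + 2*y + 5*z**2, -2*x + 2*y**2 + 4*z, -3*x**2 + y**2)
(2*y - 4, 6*x + 10*z, -4)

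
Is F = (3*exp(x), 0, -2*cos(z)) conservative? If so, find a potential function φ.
Yes, F is conservative. φ = 3*exp(x) - 2*sin(z)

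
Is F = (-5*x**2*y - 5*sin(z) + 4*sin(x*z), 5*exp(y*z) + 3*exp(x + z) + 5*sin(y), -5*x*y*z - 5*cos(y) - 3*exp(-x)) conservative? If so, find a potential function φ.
No, ∇×F = (-5*x*z - 5*y*exp(y*z) - 3*exp(x + z) + 5*sin(y), 4*x*cos(x*z) + 5*y*z - 5*cos(z) - 3*exp(-x), 5*x**2 + 3*exp(x + z)) ≠ 0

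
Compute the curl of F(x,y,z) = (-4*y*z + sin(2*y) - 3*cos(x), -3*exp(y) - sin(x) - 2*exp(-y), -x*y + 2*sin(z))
(-x, -3*y, 4*z - cos(x) - 2*cos(2*y))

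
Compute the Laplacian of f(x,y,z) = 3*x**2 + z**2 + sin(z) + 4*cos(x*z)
-4*x**2*cos(x*z) - 4*z**2*cos(x*z) - sin(z) + 8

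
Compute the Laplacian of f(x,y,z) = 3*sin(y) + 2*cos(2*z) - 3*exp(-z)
-3*sin(y) - 8*cos(2*z) - 3*exp(-z)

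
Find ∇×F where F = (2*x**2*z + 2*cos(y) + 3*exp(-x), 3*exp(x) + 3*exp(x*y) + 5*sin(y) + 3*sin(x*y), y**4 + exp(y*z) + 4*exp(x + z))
(4*y**3 + z*exp(y*z), 2*x**2 - 4*exp(x + z), 3*y*exp(x*y) + 3*y*cos(x*y) + 3*exp(x) + 2*sin(y))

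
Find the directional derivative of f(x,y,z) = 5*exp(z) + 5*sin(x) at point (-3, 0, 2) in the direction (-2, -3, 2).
10*sqrt(17)*(-cos(3) + exp(2))/17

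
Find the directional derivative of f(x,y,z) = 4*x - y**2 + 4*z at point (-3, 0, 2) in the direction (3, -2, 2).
20*sqrt(17)/17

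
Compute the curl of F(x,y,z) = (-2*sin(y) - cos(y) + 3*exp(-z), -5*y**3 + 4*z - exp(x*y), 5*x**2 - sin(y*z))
(-z*cos(y*z) - 4, -10*x - 3*exp(-z), -y*exp(x*y) - sin(y) + 2*cos(y))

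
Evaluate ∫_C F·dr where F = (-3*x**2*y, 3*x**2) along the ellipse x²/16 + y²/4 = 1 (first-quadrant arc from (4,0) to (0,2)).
64 + 24*pi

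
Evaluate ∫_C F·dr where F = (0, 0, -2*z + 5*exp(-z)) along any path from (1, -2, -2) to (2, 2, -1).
-5*E + 3 + 5*exp(2)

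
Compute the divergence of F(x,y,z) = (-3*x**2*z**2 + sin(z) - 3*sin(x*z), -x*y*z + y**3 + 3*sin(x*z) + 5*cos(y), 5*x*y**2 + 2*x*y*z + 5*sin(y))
2*x*y - 6*x*z**2 - x*z + 3*y**2 - 3*z*cos(x*z) - 5*sin(y)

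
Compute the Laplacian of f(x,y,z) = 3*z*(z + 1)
6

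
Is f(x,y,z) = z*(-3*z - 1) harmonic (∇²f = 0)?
No, ∇²f = -6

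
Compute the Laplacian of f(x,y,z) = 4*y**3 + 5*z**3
24*y + 30*z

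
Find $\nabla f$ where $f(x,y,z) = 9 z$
(0, 0, 9)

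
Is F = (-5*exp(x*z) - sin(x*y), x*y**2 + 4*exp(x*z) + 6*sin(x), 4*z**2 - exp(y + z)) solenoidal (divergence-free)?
No, ∇·F = 2*x*y - y*cos(x*y) - 5*z*exp(x*z) + 8*z - exp(y + z)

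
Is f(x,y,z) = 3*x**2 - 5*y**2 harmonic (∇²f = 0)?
No, ∇²f = -4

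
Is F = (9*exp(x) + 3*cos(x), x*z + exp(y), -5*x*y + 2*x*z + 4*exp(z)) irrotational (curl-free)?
No, ∇×F = (-6*x, 5*y - 2*z, z)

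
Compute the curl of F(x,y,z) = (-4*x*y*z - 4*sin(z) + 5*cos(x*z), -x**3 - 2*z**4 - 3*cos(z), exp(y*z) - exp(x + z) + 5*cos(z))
(8*z**3 + z*exp(y*z) - 3*sin(z), -4*x*y - 5*x*sin(x*z) + exp(x + z) - 4*cos(z), x*(-3*x + 4*z))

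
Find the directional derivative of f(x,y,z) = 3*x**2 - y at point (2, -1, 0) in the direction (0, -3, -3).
sqrt(2)/2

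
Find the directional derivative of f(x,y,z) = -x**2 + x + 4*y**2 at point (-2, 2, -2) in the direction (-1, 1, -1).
11*sqrt(3)/3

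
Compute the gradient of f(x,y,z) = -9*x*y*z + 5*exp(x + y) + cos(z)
(-9*y*z + 5*exp(x + y), -9*x*z + 5*exp(x + y), -9*x*y - sin(z))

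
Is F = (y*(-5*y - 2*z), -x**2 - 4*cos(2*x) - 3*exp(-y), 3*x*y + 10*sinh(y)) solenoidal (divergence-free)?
No, ∇·F = 3*exp(-y)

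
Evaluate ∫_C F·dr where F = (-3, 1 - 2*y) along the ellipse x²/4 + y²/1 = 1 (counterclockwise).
0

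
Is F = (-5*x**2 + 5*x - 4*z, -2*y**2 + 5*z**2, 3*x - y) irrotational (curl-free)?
No, ∇×F = (-10*z - 1, -7, 0)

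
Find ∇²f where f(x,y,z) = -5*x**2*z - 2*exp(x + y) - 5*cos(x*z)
5*x**2*cos(x*z) + 5*z**2*cos(x*z) - 10*z - 4*exp(x + y)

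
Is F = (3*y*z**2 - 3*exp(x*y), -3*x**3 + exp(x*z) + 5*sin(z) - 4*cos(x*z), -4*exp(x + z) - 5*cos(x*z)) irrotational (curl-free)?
No, ∇×F = (-x*exp(x*z) - 4*x*sin(x*z) - 5*cos(z), 6*y*z - 5*z*sin(x*z) + 4*exp(x + z), -9*x**2 + 3*x*exp(x*y) - 3*z**2 + z*exp(x*z) + 4*z*sin(x*z))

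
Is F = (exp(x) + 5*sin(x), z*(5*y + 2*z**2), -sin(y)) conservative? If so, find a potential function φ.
No, ∇×F = (-5*y - 6*z**2 - cos(y), 0, 0) ≠ 0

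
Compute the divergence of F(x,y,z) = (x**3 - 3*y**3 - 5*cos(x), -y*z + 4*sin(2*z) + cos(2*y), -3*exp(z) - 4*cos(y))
3*x**2 - z - 3*exp(z) + 5*sin(x) - 2*sin(2*y)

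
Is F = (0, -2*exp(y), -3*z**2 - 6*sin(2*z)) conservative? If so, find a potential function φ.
Yes, F is conservative. φ = -z**3 - 2*exp(y) + 3*cos(2*z)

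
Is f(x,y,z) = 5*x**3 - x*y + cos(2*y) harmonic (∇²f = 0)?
No, ∇²f = 30*x - 4*cos(2*y)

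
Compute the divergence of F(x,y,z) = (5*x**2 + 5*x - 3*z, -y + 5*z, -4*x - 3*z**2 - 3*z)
10*x - 6*z + 1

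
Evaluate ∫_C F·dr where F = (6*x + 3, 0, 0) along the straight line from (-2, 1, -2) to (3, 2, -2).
30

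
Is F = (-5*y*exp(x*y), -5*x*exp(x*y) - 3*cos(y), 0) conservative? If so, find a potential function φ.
Yes, F is conservative. φ = -5*exp(x*y) - 3*sin(y)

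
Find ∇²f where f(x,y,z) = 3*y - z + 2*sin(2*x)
-8*sin(2*x)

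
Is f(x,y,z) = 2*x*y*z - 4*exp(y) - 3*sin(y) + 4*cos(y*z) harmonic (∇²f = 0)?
No, ∇²f = -4*y**2*cos(y*z) - 4*z**2*cos(y*z) - 4*exp(y) + 3*sin(y)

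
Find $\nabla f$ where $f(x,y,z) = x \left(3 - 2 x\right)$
(3 - 4*x, 0, 0)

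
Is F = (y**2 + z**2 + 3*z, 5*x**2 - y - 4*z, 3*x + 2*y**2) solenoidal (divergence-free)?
No, ∇·F = -1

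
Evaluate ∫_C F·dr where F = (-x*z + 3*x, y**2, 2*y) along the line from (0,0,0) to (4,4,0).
136/3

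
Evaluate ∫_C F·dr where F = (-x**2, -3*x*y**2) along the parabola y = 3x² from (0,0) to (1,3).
-493/21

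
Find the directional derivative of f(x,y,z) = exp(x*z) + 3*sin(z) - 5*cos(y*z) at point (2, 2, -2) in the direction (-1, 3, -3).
sqrt(19)*(60*exp(4)*sin(4) - 4 - 9*exp(4)*cos(2))*exp(-4)/19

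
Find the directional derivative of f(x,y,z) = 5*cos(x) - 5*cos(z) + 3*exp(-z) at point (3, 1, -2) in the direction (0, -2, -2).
sqrt(2)*(5*sin(2) + 3*exp(2))/2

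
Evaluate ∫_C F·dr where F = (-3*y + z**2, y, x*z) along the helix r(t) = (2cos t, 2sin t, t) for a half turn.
-2*pi**2 + 4 + 6*pi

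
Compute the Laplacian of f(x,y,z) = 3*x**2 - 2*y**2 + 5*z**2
12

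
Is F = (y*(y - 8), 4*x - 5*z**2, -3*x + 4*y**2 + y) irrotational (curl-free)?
No, ∇×F = (8*y + 10*z + 1, 3, 12 - 2*y)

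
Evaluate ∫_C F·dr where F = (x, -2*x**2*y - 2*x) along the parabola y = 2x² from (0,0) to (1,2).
-29/6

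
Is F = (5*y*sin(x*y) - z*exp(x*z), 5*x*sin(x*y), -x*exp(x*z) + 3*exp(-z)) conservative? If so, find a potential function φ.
Yes, F is conservative. φ = -exp(x*z) - 5*cos(x*y) - 3*exp(-z)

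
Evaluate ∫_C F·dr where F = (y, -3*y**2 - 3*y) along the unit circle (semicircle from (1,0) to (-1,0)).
-pi/2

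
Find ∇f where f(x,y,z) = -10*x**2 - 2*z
(-20*x, 0, -2)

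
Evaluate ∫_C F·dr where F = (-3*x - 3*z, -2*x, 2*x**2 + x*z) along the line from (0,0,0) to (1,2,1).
-4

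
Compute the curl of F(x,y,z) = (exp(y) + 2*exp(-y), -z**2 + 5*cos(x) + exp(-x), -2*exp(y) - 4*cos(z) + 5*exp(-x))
(2*z - 2*exp(y), 5*exp(-x), -exp(y) - 5*sin(x) + 2*exp(-y) - exp(-x))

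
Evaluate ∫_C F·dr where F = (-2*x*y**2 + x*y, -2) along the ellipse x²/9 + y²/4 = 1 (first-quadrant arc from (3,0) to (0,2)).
8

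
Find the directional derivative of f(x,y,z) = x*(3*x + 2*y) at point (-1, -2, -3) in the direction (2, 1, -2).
-22/3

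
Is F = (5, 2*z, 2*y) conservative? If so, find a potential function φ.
Yes, F is conservative. φ = 5*x + 2*y*z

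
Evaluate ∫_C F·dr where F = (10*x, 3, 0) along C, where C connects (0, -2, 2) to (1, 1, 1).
14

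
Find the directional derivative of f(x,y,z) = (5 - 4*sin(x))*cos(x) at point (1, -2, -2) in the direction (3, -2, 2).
-3*sqrt(17)*(4*cos(2) + 5*sin(1))/17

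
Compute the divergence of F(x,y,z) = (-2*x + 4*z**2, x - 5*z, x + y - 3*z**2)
-6*z - 2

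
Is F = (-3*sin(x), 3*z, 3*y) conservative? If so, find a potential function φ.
Yes, F is conservative. φ = 3*y*z + 3*cos(x)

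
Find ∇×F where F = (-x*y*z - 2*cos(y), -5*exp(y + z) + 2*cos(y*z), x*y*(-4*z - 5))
(-x*(4*z + 5) + 2*y*sin(y*z) + 5*exp(y + z), y*(-x + 4*z + 5), x*z - 2*sin(y))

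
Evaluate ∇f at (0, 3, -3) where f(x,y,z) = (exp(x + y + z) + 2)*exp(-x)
(-2, 1, 1)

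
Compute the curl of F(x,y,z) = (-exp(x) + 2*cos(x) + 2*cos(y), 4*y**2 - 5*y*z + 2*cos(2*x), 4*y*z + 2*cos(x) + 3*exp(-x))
(5*y + 4*z, 2*sin(x) + 3*exp(-x), -4*sin(2*x) + 2*sin(y))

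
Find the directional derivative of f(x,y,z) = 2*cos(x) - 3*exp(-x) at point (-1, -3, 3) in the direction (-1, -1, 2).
sqrt(6)*(-E/2 - sin(1)/3)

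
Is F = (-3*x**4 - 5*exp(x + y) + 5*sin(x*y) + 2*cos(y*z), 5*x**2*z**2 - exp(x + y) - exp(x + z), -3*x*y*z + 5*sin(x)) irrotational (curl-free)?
No, ∇×F = (-10*x**2*z - 3*x*z + exp(x + z), 3*y*z - 2*y*sin(y*z) - 5*cos(x), 10*x*z**2 - 5*x*cos(x*y) + 2*z*sin(y*z) + 4*exp(x + y) - exp(x + z))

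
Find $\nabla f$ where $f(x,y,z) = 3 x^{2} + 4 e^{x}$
(6*x + 4*exp(x), 0, 0)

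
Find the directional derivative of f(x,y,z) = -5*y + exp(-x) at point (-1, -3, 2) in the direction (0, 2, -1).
-2*sqrt(5)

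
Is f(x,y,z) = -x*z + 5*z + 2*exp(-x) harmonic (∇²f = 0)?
No, ∇²f = 2*exp(-x)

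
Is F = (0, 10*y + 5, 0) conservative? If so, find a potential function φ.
Yes, F is conservative. φ = 5*y*(y + 1)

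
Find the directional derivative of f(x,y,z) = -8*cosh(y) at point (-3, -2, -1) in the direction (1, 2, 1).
8*sqrt(6)*sinh(2)/3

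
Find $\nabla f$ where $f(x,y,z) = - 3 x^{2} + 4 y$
(-6*x, 4, 0)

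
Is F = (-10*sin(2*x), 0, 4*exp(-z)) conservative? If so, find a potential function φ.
Yes, F is conservative. φ = 5*cos(2*x) - 4*exp(-z)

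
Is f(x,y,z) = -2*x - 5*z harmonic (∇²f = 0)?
Yes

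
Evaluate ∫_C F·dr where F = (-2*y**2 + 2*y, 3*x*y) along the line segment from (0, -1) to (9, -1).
-36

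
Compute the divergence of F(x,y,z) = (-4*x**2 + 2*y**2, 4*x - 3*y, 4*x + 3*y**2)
-8*x - 3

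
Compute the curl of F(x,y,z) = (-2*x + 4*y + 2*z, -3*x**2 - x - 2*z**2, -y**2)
(-2*y + 4*z, 2, -6*x - 5)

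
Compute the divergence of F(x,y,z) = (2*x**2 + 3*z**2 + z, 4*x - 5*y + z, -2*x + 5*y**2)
4*x - 5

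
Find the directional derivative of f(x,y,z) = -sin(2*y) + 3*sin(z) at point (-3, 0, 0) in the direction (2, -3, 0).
6*sqrt(13)/13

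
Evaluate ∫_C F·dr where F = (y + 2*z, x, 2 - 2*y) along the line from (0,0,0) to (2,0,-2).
-8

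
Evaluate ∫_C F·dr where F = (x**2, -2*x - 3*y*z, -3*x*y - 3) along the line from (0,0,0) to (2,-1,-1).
20/3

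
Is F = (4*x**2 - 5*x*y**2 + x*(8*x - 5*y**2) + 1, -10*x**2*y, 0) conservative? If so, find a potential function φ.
Yes, F is conservative. φ = x*(4*x**2 - 5*x*y**2 + 1)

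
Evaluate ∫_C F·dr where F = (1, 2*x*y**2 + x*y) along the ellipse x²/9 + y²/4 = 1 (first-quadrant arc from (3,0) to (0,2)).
1 + 3*pi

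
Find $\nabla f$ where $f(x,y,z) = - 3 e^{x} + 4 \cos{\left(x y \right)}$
(-4*y*sin(x*y) - 3*exp(x), -4*x*sin(x*y), 0)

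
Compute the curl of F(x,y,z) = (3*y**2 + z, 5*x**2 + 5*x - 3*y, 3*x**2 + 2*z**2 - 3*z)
(0, 1 - 6*x, 10*x - 6*y + 5)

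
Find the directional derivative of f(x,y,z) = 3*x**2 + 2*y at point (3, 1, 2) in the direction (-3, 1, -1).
-52*sqrt(11)/11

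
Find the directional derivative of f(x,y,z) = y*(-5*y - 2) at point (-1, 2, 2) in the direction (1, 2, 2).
-44/3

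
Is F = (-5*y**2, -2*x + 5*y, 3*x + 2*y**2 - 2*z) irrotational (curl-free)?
No, ∇×F = (4*y, -3, 10*y - 2)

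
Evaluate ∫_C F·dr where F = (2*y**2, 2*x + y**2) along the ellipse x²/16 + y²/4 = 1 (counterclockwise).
16*pi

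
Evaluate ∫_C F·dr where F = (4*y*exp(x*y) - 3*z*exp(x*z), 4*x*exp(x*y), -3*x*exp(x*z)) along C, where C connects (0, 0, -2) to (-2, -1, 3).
-1 - 3*exp(-6) + 4*exp(2)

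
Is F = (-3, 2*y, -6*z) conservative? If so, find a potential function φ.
Yes, F is conservative. φ = -3*x + y**2 - 3*z**2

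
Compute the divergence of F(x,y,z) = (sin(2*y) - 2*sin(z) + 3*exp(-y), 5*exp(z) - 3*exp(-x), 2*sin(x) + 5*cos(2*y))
0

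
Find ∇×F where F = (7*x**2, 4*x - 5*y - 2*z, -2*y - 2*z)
(0, 0, 4)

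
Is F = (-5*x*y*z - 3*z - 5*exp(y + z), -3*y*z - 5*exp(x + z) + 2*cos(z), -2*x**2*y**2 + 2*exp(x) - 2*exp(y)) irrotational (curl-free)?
No, ∇×F = (-4*x**2*y + 3*y - 2*exp(y) + 5*exp(x + z) + 2*sin(z), 4*x*y**2 - 5*x*y - 2*exp(x) - 5*exp(y + z) - 3, 5*x*z - 5*exp(x + z) + 5*exp(y + z))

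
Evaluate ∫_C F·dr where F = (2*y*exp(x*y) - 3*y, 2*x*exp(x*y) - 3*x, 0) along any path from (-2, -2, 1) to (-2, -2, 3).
0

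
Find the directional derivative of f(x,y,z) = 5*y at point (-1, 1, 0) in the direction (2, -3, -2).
-15*sqrt(17)/17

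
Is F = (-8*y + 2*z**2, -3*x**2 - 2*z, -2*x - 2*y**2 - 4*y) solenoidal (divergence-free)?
Yes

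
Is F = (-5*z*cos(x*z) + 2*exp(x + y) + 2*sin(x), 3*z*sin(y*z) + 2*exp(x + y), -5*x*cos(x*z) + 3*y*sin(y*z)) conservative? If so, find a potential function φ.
Yes, F is conservative. φ = 2*exp(x + y) - 5*sin(x*z) - 2*cos(x) - 3*cos(y*z)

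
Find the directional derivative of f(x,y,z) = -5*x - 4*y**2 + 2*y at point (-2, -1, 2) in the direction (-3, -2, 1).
-5*sqrt(14)/14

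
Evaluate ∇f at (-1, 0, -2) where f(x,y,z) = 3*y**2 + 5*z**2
(0, 0, -20)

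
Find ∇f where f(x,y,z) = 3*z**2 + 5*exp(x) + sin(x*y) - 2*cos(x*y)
(2*y*sin(x*y) + y*cos(x*y) + 5*exp(x), x*(2*sin(x*y) + cos(x*y)), 6*z)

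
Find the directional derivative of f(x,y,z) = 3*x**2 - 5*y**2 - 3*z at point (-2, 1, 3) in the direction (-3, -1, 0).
23*sqrt(10)/5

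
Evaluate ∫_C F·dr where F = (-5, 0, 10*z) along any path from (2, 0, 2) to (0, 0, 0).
-10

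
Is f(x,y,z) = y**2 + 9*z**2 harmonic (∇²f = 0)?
No, ∇²f = 20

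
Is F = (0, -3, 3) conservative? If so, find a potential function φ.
Yes, F is conservative. φ = -3*y + 3*z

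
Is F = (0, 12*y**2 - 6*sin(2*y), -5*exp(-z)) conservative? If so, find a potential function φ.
Yes, F is conservative. φ = 4*y**3 + 3*cos(2*y) + 5*exp(-z)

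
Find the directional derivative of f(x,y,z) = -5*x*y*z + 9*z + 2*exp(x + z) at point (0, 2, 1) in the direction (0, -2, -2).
sqrt(2)*(-9/2 - E)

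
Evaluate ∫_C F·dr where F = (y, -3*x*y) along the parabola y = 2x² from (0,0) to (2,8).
-2224/15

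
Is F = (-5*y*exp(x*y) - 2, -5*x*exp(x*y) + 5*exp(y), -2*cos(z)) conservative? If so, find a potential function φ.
Yes, F is conservative. φ = -2*x + 5*exp(y) - 5*exp(x*y) - 2*sin(z)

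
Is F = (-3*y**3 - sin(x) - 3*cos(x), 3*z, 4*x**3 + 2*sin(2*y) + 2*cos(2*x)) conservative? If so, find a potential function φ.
No, ∇×F = (4*cos(2*y) - 3, -12*x**2 + 4*sin(2*x), 9*y**2) ≠ 0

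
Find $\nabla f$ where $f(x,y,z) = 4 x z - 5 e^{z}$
(4*z, 0, 4*x - 5*exp(z))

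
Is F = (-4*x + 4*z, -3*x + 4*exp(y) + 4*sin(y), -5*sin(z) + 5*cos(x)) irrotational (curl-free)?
No, ∇×F = (0, 5*sin(x) + 4, -3)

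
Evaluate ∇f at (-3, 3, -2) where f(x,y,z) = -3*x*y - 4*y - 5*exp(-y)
(-9, 5*exp(-3) + 5, 0)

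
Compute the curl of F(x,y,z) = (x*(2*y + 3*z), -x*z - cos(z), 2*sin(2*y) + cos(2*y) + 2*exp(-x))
(x - 2*sin(2*y) - sin(z) + 4*cos(2*y), 3*x + 2*exp(-x), -2*x - z)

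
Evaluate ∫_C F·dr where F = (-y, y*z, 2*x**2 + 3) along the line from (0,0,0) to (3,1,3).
53/2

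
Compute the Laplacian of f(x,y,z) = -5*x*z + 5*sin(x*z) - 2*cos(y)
-5*x**2*sin(x*z) - 5*z**2*sin(x*z) + 2*cos(y)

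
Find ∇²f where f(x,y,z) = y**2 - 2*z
2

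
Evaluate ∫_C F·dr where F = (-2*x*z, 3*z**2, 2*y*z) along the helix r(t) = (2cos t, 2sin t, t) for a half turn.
-10*pi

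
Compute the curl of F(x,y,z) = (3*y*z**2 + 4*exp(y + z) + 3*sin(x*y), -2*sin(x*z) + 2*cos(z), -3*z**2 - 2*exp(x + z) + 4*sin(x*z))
(2*x*cos(x*z) + 2*sin(z), 6*y*z - 4*z*cos(x*z) + 2*exp(x + z) + 4*exp(y + z), -3*x*cos(x*y) - 3*z**2 - 2*z*cos(x*z) - 4*exp(y + z))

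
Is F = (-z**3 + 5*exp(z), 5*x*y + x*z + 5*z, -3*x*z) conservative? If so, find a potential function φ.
No, ∇×F = (-x - 5, -3*z**2 + 3*z + 5*exp(z), 5*y + z) ≠ 0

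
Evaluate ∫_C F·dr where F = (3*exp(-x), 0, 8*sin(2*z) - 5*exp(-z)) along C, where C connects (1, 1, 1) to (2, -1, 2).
4*cos(2) - 2*exp(-1) + 2*exp(-2) - 4*cos(4)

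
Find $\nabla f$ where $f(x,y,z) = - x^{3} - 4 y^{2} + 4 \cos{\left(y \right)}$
(-3*x**2, -8*y - 4*sin(y), 0)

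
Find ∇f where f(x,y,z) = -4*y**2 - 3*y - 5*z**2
(0, -8*y - 3, -10*z)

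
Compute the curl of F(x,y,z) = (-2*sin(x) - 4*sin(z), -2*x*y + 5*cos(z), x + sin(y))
(5*sin(z) + cos(y), -4*cos(z) - 1, -2*y)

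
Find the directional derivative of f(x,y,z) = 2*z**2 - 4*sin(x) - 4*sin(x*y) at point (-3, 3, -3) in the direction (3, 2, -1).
6*sqrt(14)*(-cos(9) - cos(3) + 1)/7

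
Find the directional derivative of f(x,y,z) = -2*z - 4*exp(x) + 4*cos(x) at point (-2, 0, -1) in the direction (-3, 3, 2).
2*sqrt(22)*(-3*exp(2)*sin(2) - exp(2) + 3)*exp(-2)/11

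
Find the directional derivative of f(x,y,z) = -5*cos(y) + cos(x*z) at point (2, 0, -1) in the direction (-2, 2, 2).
sqrt(3)*sin(2)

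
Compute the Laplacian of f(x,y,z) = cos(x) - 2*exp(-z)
-cos(x) - 2*exp(-z)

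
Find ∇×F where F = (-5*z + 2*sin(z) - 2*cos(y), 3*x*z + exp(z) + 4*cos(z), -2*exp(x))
(-3*x - exp(z) + 4*sin(z), 2*exp(x) + 2*cos(z) - 5, 3*z - 2*sin(y))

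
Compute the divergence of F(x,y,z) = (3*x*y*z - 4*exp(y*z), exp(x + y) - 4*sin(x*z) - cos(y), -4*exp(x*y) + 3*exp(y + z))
3*y*z + exp(x + y) + 3*exp(y + z) + sin(y)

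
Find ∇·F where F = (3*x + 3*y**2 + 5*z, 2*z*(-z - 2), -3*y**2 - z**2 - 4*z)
-2*z - 1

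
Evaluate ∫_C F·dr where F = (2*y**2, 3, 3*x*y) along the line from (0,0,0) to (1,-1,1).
-10/3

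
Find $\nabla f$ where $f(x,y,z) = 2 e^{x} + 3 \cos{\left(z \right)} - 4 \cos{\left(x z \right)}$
(4*z*sin(x*z) + 2*exp(x), 0, 4*x*sin(x*z) - 3*sin(z))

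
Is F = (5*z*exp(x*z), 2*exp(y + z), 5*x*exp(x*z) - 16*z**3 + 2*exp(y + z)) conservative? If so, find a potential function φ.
Yes, F is conservative. φ = -4*z**4 + 5*exp(x*z) + 2*exp(y + z)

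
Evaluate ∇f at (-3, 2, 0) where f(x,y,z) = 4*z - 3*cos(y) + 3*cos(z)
(0, 3*sin(2), 4)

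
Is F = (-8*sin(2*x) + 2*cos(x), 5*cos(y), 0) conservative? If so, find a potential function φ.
Yes, F is conservative. φ = 2*sin(x) + 5*sin(y) + 4*cos(2*x)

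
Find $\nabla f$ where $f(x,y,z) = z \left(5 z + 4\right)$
(0, 0, 10*z + 4)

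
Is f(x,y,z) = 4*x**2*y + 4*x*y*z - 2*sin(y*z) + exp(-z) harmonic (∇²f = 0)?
No, ∇²f = 2*y**2*sin(y*z) + 8*y + 2*z**2*sin(y*z) + exp(-z)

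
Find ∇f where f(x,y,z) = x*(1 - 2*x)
(1 - 4*x, 0, 0)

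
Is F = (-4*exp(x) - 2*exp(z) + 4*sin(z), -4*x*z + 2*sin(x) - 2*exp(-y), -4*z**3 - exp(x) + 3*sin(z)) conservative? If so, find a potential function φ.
No, ∇×F = (4*x, exp(x) - 2*exp(z) + 4*cos(z), -4*z + 2*cos(x)) ≠ 0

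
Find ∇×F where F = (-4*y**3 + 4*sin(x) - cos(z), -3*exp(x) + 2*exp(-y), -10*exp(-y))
(10*exp(-y), sin(z), 12*y**2 - 3*exp(x))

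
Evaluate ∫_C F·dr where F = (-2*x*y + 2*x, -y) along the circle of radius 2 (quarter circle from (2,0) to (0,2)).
-2/3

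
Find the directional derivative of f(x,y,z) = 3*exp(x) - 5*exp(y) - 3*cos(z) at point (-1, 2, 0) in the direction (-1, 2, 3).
sqrt(14)*(-10*exp(3) - 3)*exp(-1)/14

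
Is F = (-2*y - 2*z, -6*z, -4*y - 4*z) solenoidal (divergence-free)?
No, ∇·F = -4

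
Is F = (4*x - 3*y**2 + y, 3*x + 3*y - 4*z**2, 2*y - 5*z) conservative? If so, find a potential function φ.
No, ∇×F = (8*z + 2, 0, 6*y + 2) ≠ 0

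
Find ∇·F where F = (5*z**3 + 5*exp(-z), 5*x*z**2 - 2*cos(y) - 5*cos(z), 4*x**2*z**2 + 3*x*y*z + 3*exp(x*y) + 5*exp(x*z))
8*x**2*z + 3*x*y + 5*x*exp(x*z) + 2*sin(y)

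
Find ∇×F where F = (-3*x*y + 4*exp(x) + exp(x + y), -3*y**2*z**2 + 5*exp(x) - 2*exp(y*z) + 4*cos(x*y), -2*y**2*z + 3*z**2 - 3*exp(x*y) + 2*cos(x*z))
(-3*x*exp(x*y) + 6*y**2*z - 4*y*z + 2*y*exp(y*z), 3*y*exp(x*y) + 2*z*sin(x*z), 3*x - 4*y*sin(x*y) + 5*exp(x) - exp(x + y))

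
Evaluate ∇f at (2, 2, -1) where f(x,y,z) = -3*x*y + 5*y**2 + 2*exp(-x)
(-6 - 2*exp(-2), 14, 0)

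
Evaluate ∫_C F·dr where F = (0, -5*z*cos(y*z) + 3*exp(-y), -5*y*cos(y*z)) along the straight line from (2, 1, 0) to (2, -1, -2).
-3*E - 5*sin(2) + 3*exp(-1)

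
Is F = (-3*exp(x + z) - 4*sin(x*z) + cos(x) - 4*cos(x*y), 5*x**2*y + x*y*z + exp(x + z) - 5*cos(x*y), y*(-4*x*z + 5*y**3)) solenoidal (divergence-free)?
No, ∇·F = 5*x**2 - 4*x*y + x*z + 5*x*sin(x*y) + 4*y*sin(x*y) - 4*z*cos(x*z) - 3*exp(x + z) - sin(x)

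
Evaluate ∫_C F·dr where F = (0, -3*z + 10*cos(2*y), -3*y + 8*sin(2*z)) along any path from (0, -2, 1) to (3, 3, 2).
-24 + 5*sin(4) + 4*cos(2) + 5*sin(6) - 4*cos(4)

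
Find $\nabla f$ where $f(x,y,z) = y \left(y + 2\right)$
(0, 2*y + 2, 0)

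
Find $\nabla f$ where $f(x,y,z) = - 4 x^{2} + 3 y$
(-8*x, 3, 0)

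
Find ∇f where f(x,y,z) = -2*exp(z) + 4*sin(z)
(0, 0, -2*exp(z) + 4*cos(z))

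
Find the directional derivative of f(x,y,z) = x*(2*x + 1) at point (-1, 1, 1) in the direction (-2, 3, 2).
6*sqrt(17)/17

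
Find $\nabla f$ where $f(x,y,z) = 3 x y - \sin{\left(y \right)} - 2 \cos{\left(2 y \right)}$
(3*y, 3*x + 4*sin(2*y) - cos(y), 0)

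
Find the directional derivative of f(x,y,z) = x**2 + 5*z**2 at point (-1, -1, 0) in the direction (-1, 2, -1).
sqrt(6)/3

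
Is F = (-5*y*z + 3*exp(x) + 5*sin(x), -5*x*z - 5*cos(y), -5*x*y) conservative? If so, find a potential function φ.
Yes, F is conservative. φ = -5*x*y*z + 3*exp(x) - 5*sin(y) - 5*cos(x)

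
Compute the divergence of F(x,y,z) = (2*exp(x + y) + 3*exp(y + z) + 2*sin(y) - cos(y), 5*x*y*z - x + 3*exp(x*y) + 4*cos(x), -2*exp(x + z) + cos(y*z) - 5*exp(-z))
((5*x*z + 3*x*exp(x*y) - y*sin(y*z) + 2*exp(x + y) - 2*exp(x + z))*exp(z) + 5)*exp(-z)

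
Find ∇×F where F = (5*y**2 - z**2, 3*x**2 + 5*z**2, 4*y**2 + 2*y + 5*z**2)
(8*y - 10*z + 2, -2*z, 6*x - 10*y)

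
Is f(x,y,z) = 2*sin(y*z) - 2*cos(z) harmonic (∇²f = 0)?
No, ∇²f = -2*y**2*sin(y*z) - 2*z**2*sin(y*z) + 2*cos(z)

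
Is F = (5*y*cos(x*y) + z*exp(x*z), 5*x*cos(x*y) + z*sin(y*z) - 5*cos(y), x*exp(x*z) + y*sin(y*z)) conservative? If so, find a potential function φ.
Yes, F is conservative. φ = exp(x*z) - 5*sin(y) + 5*sin(x*y) - cos(y*z)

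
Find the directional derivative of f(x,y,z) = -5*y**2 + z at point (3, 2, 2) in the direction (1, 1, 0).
-10*sqrt(2)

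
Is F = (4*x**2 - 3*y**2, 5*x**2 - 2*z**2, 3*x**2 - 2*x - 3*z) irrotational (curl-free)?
No, ∇×F = (4*z, 2 - 6*x, 10*x + 6*y)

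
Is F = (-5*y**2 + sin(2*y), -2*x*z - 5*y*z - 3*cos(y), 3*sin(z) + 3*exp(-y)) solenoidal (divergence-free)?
No, ∇·F = -5*z + 3*sin(y) + 3*cos(z)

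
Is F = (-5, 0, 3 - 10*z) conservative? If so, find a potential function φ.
Yes, F is conservative. φ = -5*x - 5*z**2 + 3*z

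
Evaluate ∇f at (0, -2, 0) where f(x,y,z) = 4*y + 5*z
(0, 4, 5)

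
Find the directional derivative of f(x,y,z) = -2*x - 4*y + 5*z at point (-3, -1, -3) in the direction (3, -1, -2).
-6*sqrt(14)/7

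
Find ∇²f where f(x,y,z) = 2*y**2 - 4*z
4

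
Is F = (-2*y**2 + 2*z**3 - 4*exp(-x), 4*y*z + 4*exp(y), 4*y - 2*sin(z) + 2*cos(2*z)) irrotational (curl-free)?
No, ∇×F = (4 - 4*y, 6*z**2, 4*y)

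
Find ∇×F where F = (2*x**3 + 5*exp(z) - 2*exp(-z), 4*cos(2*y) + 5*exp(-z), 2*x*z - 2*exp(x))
(5*exp(-z), -2*z + 2*exp(x) + 5*exp(z) + 2*exp(-z), 0)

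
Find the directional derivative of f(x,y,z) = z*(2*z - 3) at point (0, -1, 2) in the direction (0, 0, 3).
5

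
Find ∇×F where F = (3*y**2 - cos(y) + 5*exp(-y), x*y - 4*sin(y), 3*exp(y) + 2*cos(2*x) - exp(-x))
(3*exp(y), 4*sin(2*x) - exp(-x), -5*y - sin(y) + 5*exp(-y))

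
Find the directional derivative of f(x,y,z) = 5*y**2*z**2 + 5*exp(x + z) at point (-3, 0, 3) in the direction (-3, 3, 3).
0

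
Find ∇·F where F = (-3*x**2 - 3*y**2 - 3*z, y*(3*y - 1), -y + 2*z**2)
-6*x + 6*y + 4*z - 1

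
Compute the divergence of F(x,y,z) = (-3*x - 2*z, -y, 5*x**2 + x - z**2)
-2*z - 4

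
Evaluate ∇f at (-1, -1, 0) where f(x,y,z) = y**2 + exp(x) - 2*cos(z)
(exp(-1), -2, 0)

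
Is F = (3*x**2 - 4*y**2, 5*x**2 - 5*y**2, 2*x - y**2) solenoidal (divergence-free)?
No, ∇·F = 6*x - 10*y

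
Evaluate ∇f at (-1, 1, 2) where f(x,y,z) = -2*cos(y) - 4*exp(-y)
(0, 4*exp(-1) + 2*sin(1), 0)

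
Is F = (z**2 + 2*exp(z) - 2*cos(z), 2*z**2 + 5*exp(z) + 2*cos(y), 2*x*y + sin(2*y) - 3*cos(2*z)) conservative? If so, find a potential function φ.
No, ∇×F = (2*x - 4*z - 5*exp(z) + 2*cos(2*y), -2*y + 2*z + 2*exp(z) + 2*sin(z), 0) ≠ 0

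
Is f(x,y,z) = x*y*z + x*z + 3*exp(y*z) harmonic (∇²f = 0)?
No, ∇²f = 3*(y**2 + z**2)*exp(y*z)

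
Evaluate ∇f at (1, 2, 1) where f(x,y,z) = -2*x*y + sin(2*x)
(-4 + 2*cos(2), -2, 0)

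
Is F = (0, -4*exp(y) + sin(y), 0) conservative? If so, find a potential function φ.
Yes, F is conservative. φ = -4*exp(y) - cos(y)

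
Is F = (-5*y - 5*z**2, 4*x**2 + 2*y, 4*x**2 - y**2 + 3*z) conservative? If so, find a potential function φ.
No, ∇×F = (-2*y, -8*x - 10*z, 8*x + 5) ≠ 0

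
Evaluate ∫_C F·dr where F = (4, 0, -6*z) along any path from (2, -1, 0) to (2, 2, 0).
0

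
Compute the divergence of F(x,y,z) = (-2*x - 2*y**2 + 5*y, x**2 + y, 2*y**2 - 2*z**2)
-4*z - 1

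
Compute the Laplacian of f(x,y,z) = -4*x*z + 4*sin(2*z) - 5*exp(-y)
-16*sin(2*z) - 5*exp(-y)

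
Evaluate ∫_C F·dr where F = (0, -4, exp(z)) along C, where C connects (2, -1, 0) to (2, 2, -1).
-13 + exp(-1)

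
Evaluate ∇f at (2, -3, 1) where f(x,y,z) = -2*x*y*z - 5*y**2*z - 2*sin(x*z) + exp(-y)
(6 - 2*cos(2), 26 - exp(3), -33 - 4*cos(2))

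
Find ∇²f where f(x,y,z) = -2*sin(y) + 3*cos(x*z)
-3*x**2*cos(x*z) - 3*z**2*cos(x*z) + 2*sin(y)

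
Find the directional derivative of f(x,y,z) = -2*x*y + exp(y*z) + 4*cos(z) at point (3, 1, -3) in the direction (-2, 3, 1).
sqrt(14)*(-7*exp(3) - 4 + 2*exp(3)*sin(3))*exp(-3)/7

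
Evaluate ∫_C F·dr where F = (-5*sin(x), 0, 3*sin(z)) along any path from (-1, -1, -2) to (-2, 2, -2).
-5*cos(1) + 5*cos(2)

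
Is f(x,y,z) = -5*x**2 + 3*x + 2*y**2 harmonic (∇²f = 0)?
No, ∇²f = -6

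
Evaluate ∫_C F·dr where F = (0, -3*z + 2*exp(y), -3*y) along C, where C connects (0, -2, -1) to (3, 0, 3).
8 - 2*exp(-2)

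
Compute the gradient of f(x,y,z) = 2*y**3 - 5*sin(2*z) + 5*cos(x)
(-5*sin(x), 6*y**2, -10*cos(2*z))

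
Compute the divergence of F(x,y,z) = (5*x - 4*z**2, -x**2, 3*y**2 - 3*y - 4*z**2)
5 - 8*z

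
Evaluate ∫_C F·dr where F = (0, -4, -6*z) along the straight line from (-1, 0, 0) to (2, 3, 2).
-24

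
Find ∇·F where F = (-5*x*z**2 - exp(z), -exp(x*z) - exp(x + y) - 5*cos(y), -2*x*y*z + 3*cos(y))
-2*x*y - 5*z**2 - exp(x + y) + 5*sin(y)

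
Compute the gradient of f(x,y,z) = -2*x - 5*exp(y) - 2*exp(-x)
(-2 + 2*exp(-x), -5*exp(y), 0)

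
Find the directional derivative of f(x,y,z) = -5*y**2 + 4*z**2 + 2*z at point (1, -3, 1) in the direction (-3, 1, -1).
20*sqrt(11)/11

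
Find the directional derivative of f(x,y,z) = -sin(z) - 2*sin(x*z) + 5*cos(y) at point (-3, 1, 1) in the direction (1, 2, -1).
sqrt(6)*(-10*sin(1) + cos(1) - 8*cos(3))/6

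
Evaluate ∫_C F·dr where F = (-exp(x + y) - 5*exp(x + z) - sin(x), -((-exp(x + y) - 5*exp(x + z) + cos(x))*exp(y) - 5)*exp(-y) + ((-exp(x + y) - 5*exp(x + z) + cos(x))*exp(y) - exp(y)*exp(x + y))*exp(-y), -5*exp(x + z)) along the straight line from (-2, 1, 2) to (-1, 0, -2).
-5*exp(-3) - cos(2) + cos(1) + 5*exp(-1)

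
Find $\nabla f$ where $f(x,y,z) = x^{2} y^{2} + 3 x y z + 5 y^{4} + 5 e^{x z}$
(2*x*y**2 + 3*y*z + 5*z*exp(x*z), 2*x**2*y + 3*x*z + 20*y**3, x*(3*y + 5*exp(x*z)))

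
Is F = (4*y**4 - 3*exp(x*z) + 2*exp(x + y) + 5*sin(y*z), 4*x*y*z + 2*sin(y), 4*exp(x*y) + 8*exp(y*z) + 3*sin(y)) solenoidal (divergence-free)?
No, ∇·F = 4*x*z + 8*y*exp(y*z) - 3*z*exp(x*z) + 2*exp(x + y) + 2*cos(y)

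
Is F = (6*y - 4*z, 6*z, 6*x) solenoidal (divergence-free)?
Yes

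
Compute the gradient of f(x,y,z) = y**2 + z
(0, 2*y, 1)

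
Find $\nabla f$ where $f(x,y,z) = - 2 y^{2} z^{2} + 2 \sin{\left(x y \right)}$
(2*y*cos(x*y), 2*x*cos(x*y) - 4*y*z**2, -4*y**2*z)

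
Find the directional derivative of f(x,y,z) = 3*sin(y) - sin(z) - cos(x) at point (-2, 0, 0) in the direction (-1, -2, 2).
-8/3 + sin(2)/3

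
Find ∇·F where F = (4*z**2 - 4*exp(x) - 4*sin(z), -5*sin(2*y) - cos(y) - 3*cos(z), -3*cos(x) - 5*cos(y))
-4*exp(x) + sin(y) - 10*cos(2*y)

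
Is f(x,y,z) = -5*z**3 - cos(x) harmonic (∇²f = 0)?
No, ∇²f = -30*z + cos(x)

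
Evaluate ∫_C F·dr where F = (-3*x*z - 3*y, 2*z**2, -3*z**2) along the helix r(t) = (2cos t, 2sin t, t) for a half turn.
pi*(-pi**2 - 5)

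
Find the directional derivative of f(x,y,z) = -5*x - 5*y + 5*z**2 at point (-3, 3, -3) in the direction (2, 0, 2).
-35*sqrt(2)/2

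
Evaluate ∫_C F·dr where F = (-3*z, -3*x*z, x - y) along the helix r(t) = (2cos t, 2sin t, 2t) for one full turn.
24*pi*(-pi - 1)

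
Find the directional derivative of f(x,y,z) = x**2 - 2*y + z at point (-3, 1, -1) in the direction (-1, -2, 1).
11*sqrt(6)/6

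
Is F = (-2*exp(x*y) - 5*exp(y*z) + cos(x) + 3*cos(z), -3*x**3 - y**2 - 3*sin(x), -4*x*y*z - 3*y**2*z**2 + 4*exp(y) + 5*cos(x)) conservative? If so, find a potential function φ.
No, ∇×F = (-4*x*z - 6*y*z**2 + 4*exp(y), 4*y*z - 5*y*exp(y*z) + 5*sin(x) - 3*sin(z), -9*x**2 + 2*x*exp(x*y) + 5*z*exp(y*z) - 3*cos(x)) ≠ 0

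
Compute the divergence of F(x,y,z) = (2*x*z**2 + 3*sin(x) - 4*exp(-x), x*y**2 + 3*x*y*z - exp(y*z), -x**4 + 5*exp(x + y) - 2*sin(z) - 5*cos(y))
2*x*y + 3*x*z + 2*z**2 - z*exp(y*z) + 3*cos(x) - 2*cos(z) + 4*exp(-x)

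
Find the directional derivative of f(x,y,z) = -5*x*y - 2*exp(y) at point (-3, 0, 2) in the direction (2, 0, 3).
0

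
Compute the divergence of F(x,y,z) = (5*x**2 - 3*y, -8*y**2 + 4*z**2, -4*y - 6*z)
10*x - 16*y - 6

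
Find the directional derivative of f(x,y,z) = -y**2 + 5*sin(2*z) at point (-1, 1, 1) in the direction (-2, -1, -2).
2/3 - 20*cos(2)/3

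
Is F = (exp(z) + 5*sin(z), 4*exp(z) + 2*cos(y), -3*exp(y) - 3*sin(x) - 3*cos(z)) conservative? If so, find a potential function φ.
No, ∇×F = (-3*exp(y) - 4*exp(z), exp(z) + 3*cos(x) + 5*cos(z), 0) ≠ 0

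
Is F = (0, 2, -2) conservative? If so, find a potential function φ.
Yes, F is conservative. φ = 2*y - 2*z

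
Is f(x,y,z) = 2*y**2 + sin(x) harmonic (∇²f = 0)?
No, ∇²f = 4 - sin(x)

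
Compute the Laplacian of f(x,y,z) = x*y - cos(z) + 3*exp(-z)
cos(z) + 3*exp(-z)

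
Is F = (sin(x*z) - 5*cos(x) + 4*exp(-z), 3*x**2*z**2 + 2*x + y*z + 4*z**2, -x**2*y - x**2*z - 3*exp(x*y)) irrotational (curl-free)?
No, ∇×F = (-6*x**2*z - x**2 - 3*x*exp(x*y) - y - 8*z, 2*x*y + 2*x*z + x*cos(x*z) + 3*y*exp(x*y) - 4*exp(-z), 6*x*z**2 + 2)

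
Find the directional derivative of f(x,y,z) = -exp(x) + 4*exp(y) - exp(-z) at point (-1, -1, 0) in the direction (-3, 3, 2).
sqrt(22)*(2*E + 15)*exp(-1)/22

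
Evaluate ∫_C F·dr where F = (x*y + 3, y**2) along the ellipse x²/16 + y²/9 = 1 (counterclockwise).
0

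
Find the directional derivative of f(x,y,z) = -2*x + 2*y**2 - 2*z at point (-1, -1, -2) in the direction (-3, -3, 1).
16*sqrt(19)/19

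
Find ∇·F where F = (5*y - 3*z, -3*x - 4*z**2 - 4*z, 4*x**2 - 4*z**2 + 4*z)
4 - 8*z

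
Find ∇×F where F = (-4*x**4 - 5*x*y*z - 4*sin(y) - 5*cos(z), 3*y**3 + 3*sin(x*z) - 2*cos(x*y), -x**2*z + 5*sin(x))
(-3*x*cos(x*z), -5*x*y + 2*x*z + 5*sin(z) - 5*cos(x), 5*x*z + 2*y*sin(x*y) + 3*z*cos(x*z) + 4*cos(y))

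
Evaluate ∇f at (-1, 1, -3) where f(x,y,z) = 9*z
(0, 0, 9)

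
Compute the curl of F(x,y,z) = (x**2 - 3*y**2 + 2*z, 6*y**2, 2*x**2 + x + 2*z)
(0, 1 - 4*x, 6*y)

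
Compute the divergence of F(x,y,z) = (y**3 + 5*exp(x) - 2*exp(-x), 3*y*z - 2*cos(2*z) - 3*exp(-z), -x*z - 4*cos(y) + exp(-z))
-x + 3*z + 5*exp(x) - exp(-z) + 2*exp(-x)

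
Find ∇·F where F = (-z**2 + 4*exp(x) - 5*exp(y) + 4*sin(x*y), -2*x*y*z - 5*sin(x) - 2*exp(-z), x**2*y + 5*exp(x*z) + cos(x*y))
-2*x*z + 5*x*exp(x*z) + 4*y*cos(x*y) + 4*exp(x)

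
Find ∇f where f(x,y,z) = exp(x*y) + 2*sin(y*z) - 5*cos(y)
(y*exp(x*y), x*exp(x*y) + 2*z*cos(y*z) + 5*sin(y), 2*y*cos(y*z))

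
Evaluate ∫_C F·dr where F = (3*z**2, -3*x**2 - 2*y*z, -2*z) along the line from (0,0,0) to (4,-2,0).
32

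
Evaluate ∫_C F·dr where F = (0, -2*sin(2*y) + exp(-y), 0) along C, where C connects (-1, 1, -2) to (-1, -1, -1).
-2*sinh(1)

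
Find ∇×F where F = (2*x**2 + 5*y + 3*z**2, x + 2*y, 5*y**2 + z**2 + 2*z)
(10*y, 6*z, -4)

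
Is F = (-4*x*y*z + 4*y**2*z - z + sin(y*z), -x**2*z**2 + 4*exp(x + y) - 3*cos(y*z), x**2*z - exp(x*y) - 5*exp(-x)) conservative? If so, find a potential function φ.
No, ∇×F = (2*x**2*z - x*exp(x*y) - 3*y*sin(y*z), -4*x*y - 2*x*z + 4*y**2 + y*exp(x*y) + y*cos(y*z) - 1 - 5*exp(-x), -2*x*z**2 + 4*x*z - 8*y*z - z*cos(y*z) + 4*exp(x + y)) ≠ 0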